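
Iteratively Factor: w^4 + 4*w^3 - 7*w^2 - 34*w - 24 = (w + 1)*(w^3 + 3*w^2 - 10*w - 24) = (w - 3)*(w + 1)*(w^2 + 6*w + 8) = (w - 3)*(w + 1)*(w + 4)*(w + 2)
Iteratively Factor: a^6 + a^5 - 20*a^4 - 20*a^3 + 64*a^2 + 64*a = (a + 1)*(a^5 - 20*a^3 + 64*a) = (a + 1)*(a + 4)*(a^4 - 4*a^3 - 4*a^2 + 16*a) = (a + 1)*(a + 2)*(a + 4)*(a^3 - 6*a^2 + 8*a) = (a - 2)*(a + 1)*(a + 2)*(a + 4)*(a^2 - 4*a) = (a - 4)*(a - 2)*(a + 1)*(a + 2)*(a + 4)*(a)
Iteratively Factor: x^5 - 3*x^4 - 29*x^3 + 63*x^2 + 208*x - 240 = (x - 5)*(x^4 + 2*x^3 - 19*x^2 - 32*x + 48) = (x - 5)*(x + 3)*(x^3 - x^2 - 16*x + 16) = (x - 5)*(x + 3)*(x + 4)*(x^2 - 5*x + 4) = (x - 5)*(x - 4)*(x + 3)*(x + 4)*(x - 1)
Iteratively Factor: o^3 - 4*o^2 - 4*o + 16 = (o + 2)*(o^2 - 6*o + 8) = (o - 4)*(o + 2)*(o - 2)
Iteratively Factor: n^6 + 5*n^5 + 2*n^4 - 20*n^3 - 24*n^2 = (n + 3)*(n^5 + 2*n^4 - 4*n^3 - 8*n^2) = (n + 2)*(n + 3)*(n^4 - 4*n^2) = n*(n + 2)*(n + 3)*(n^3 - 4*n) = n*(n + 2)^2*(n + 3)*(n^2 - 2*n) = n^2*(n + 2)^2*(n + 3)*(n - 2)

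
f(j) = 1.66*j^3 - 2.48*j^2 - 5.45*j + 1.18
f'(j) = 4.98*j^2 - 4.96*j - 5.45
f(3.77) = 34.33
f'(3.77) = 46.63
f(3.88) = 39.66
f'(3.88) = 50.28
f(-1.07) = 2.14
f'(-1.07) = 5.56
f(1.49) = -6.96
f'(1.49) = -1.78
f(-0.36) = 2.74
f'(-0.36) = -3.02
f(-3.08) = -54.06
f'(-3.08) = 57.07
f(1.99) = -6.40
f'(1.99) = 4.40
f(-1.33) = 0.14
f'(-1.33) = 9.96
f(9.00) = 961.39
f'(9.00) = 353.29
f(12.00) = 2447.14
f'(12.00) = 652.15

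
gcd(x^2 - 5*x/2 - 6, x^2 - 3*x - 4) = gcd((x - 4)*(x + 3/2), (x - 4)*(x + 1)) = x - 4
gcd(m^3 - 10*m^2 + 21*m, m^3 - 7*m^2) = m^2 - 7*m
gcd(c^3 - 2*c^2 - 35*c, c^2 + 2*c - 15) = c + 5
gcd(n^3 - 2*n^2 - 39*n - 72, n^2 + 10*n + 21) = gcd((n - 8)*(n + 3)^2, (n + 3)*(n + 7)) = n + 3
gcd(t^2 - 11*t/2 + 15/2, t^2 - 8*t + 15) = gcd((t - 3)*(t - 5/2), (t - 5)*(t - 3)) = t - 3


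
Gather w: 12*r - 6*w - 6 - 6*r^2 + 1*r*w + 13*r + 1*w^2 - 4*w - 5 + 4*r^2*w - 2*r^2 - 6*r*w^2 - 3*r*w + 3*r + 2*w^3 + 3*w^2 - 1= -8*r^2 + 28*r + 2*w^3 + w^2*(4 - 6*r) + w*(4*r^2 - 2*r - 10) - 12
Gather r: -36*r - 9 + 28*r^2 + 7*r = 28*r^2 - 29*r - 9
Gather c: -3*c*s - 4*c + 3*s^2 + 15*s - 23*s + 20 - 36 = c*(-3*s - 4) + 3*s^2 - 8*s - 16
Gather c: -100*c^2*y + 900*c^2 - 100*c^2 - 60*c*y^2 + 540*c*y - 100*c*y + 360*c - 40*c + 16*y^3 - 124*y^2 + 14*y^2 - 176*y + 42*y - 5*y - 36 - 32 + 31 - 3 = c^2*(800 - 100*y) + c*(-60*y^2 + 440*y + 320) + 16*y^3 - 110*y^2 - 139*y - 40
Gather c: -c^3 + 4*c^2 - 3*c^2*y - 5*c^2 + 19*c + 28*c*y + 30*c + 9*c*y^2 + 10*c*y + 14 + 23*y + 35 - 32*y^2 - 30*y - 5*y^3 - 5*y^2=-c^3 + c^2*(-3*y - 1) + c*(9*y^2 + 38*y + 49) - 5*y^3 - 37*y^2 - 7*y + 49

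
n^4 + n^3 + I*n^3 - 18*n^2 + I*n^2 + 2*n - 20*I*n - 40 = (n - 4)*(n + 5)*(n - I)*(n + 2*I)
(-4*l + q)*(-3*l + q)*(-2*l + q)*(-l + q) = 24*l^4 - 50*l^3*q + 35*l^2*q^2 - 10*l*q^3 + q^4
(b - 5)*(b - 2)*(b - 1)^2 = b^4 - 9*b^3 + 25*b^2 - 27*b + 10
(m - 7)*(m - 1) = m^2 - 8*m + 7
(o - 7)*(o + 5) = o^2 - 2*o - 35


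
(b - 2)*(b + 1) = b^2 - b - 2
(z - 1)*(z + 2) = z^2 + z - 2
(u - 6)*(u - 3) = u^2 - 9*u + 18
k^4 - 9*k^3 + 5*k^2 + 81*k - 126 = (k - 7)*(k - 3)*(k - 2)*(k + 3)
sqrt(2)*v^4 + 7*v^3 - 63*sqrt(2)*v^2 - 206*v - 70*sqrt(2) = (v - 5*sqrt(2))*(v + sqrt(2))*(v + 7*sqrt(2))*(sqrt(2)*v + 1)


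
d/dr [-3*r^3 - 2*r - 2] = -9*r^2 - 2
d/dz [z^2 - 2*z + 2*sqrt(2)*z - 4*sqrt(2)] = 2*z - 2 + 2*sqrt(2)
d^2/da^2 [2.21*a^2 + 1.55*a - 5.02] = 4.42000000000000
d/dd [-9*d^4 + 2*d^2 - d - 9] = -36*d^3 + 4*d - 1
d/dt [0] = 0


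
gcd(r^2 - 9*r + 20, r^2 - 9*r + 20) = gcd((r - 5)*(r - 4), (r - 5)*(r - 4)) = r^2 - 9*r + 20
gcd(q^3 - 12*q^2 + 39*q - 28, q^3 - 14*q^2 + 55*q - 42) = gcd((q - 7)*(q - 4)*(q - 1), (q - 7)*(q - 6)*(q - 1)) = q^2 - 8*q + 7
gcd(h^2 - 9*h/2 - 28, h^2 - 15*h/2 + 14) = 1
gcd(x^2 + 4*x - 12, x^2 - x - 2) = x - 2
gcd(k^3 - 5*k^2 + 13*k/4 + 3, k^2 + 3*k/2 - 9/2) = k - 3/2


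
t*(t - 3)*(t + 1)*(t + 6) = t^4 + 4*t^3 - 15*t^2 - 18*t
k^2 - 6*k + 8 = (k - 4)*(k - 2)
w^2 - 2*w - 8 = (w - 4)*(w + 2)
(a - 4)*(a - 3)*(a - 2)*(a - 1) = a^4 - 10*a^3 + 35*a^2 - 50*a + 24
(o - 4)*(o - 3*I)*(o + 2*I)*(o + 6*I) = o^4 - 4*o^3 + 5*I*o^3 + 12*o^2 - 20*I*o^2 - 48*o + 36*I*o - 144*I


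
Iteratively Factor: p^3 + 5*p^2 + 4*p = (p + 4)*(p^2 + p) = (p + 1)*(p + 4)*(p)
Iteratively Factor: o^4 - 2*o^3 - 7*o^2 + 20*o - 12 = (o - 2)*(o^3 - 7*o + 6) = (o - 2)^2*(o^2 + 2*o - 3) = (o - 2)^2*(o + 3)*(o - 1)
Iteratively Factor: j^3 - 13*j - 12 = (j + 1)*(j^2 - j - 12) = (j + 1)*(j + 3)*(j - 4)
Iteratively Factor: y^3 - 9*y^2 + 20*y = (y - 5)*(y^2 - 4*y) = (y - 5)*(y - 4)*(y)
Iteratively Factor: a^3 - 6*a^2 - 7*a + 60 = (a - 4)*(a^2 - 2*a - 15) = (a - 5)*(a - 4)*(a + 3)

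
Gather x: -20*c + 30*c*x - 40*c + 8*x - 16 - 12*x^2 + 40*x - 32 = -60*c - 12*x^2 + x*(30*c + 48) - 48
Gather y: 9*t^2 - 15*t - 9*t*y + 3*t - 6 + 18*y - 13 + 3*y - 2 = 9*t^2 - 12*t + y*(21 - 9*t) - 21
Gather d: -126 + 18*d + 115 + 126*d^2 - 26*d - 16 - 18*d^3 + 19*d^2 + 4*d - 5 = -18*d^3 + 145*d^2 - 4*d - 32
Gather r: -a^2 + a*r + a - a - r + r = -a^2 + a*r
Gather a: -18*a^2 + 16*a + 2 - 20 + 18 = -18*a^2 + 16*a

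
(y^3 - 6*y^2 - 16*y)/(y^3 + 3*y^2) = (y^2 - 6*y - 16)/(y*(y + 3))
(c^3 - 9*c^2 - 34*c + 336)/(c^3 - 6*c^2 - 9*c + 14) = (c^2 - 2*c - 48)/(c^2 + c - 2)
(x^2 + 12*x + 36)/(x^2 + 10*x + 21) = (x^2 + 12*x + 36)/(x^2 + 10*x + 21)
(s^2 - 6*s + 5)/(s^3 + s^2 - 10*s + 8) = (s - 5)/(s^2 + 2*s - 8)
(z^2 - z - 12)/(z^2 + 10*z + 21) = (z - 4)/(z + 7)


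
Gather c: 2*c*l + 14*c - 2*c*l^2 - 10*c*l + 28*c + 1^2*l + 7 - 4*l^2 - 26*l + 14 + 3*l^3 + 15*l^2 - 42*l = c*(-2*l^2 - 8*l + 42) + 3*l^3 + 11*l^2 - 67*l + 21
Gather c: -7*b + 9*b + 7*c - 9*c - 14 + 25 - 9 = 2*b - 2*c + 2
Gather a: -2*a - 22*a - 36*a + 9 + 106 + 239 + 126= 480 - 60*a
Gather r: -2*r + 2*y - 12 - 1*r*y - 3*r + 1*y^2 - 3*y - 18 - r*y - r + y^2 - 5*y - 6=r*(-2*y - 6) + 2*y^2 - 6*y - 36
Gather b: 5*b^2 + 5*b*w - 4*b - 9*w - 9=5*b^2 + b*(5*w - 4) - 9*w - 9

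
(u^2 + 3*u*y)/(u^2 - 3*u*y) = (u + 3*y)/(u - 3*y)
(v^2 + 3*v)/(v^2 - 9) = v/(v - 3)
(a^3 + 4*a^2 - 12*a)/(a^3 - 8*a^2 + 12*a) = (a + 6)/(a - 6)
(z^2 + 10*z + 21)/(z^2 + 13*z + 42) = (z + 3)/(z + 6)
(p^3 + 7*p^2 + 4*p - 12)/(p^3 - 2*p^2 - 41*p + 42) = (p + 2)/(p - 7)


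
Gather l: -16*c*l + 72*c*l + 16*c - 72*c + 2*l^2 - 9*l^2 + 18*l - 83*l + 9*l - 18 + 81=-56*c - 7*l^2 + l*(56*c - 56) + 63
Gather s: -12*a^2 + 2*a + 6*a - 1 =-12*a^2 + 8*a - 1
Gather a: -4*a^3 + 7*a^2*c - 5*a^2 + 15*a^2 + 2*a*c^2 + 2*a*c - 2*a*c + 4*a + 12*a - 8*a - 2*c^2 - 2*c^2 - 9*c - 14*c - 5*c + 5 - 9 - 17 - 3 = -4*a^3 + a^2*(7*c + 10) + a*(2*c^2 + 8) - 4*c^2 - 28*c - 24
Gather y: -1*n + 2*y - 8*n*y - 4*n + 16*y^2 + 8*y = -5*n + 16*y^2 + y*(10 - 8*n)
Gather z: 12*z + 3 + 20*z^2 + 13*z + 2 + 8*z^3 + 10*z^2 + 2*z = 8*z^3 + 30*z^2 + 27*z + 5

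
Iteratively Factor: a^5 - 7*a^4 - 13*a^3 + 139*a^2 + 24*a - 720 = (a + 3)*(a^4 - 10*a^3 + 17*a^2 + 88*a - 240) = (a - 5)*(a + 3)*(a^3 - 5*a^2 - 8*a + 48) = (a - 5)*(a + 3)^2*(a^2 - 8*a + 16) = (a - 5)*(a - 4)*(a + 3)^2*(a - 4)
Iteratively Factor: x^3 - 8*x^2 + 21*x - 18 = (x - 3)*(x^2 - 5*x + 6) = (x - 3)*(x - 2)*(x - 3)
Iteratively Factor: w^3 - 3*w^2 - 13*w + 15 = (w - 5)*(w^2 + 2*w - 3) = (w - 5)*(w + 3)*(w - 1)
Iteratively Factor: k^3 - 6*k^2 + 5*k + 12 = (k - 3)*(k^2 - 3*k - 4) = (k - 3)*(k + 1)*(k - 4)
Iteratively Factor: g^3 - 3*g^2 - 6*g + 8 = (g - 1)*(g^2 - 2*g - 8) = (g - 1)*(g + 2)*(g - 4)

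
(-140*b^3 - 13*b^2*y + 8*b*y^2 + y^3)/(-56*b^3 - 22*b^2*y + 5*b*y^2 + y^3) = (5*b + y)/(2*b + y)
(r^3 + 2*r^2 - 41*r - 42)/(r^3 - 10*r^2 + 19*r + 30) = (r + 7)/(r - 5)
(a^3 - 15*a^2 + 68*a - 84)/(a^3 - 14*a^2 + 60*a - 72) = (a - 7)/(a - 6)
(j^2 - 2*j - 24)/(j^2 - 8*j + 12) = (j + 4)/(j - 2)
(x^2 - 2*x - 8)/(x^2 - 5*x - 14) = (x - 4)/(x - 7)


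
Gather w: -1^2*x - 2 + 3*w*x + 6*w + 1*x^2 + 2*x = w*(3*x + 6) + x^2 + x - 2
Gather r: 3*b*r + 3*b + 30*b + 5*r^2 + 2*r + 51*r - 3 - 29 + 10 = 33*b + 5*r^2 + r*(3*b + 53) - 22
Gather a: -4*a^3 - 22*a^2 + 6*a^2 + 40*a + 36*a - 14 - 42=-4*a^3 - 16*a^2 + 76*a - 56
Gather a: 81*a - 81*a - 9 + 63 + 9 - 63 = 0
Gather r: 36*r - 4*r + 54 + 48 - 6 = 32*r + 96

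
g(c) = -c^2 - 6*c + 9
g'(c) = -2*c - 6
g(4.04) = -31.56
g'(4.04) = -14.08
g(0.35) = 6.78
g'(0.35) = -6.70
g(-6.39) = 6.51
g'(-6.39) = 6.78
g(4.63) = -40.22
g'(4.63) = -15.26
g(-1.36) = 15.31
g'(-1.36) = -3.28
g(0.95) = 2.40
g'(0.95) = -7.90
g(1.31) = -0.58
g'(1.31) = -8.62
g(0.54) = 5.47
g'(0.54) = -7.08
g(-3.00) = 18.00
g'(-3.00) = 0.00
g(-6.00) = 9.00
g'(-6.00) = 6.00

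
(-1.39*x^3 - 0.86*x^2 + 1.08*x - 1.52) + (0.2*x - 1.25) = -1.39*x^3 - 0.86*x^2 + 1.28*x - 2.77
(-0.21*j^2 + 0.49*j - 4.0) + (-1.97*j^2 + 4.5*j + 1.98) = -2.18*j^2 + 4.99*j - 2.02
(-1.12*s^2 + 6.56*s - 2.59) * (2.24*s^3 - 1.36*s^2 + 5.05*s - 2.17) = -2.5088*s^5 + 16.2176*s^4 - 20.3792*s^3 + 39.0808*s^2 - 27.3147*s + 5.6203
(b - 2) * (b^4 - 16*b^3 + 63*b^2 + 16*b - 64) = b^5 - 18*b^4 + 95*b^3 - 110*b^2 - 96*b + 128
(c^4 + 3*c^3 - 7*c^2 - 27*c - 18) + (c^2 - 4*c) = c^4 + 3*c^3 - 6*c^2 - 31*c - 18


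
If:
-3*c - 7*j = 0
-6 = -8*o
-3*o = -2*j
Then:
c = -21/8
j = 9/8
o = 3/4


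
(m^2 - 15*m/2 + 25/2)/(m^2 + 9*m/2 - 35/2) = (m - 5)/(m + 7)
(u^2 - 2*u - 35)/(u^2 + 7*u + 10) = (u - 7)/(u + 2)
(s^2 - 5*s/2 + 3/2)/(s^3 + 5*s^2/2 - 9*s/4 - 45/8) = 4*(s - 1)/(4*s^2 + 16*s + 15)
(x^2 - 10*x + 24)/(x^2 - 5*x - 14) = (-x^2 + 10*x - 24)/(-x^2 + 5*x + 14)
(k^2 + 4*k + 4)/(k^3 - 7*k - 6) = (k + 2)/(k^2 - 2*k - 3)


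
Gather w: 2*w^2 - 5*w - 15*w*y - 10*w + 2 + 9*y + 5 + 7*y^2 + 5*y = 2*w^2 + w*(-15*y - 15) + 7*y^2 + 14*y + 7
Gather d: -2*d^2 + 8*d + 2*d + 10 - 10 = -2*d^2 + 10*d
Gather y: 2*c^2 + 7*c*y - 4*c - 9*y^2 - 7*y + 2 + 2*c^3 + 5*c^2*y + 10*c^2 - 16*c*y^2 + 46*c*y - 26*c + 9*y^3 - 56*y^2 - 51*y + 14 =2*c^3 + 12*c^2 - 30*c + 9*y^3 + y^2*(-16*c - 65) + y*(5*c^2 + 53*c - 58) + 16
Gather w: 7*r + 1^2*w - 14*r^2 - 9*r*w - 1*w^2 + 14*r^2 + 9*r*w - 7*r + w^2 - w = 0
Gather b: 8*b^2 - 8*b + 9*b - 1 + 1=8*b^2 + b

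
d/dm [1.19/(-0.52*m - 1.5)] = 0.6188/(0.52*m + 1.5)^2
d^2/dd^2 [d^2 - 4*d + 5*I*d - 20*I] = 2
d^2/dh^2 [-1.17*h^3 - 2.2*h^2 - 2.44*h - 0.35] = -7.02*h - 4.4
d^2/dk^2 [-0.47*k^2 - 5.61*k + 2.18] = -0.940000000000000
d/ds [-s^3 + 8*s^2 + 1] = s*(16 - 3*s)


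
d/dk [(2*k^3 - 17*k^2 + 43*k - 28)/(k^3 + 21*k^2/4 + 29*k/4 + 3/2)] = 8*(55*k^4 - 114*k^3 - 512*k^2 + 486*k + 535)/(16*k^6 + 168*k^5 + 673*k^4 + 1266*k^3 + 1093*k^2 + 348*k + 36)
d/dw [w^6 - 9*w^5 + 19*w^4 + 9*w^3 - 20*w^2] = w*(6*w^4 - 45*w^3 + 76*w^2 + 27*w - 40)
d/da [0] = 0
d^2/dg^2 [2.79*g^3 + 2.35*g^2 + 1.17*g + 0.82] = 16.74*g + 4.7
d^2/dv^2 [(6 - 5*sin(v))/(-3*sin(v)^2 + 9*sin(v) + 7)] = (45*sin(v)^5 - 81*sin(v)^4 + 1026*sin(v)^3 - 981*sin(v)^2 - 979*sin(v) + 1854)/(-3*sin(v)^2 + 9*sin(v) + 7)^3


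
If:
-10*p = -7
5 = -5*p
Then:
No Solution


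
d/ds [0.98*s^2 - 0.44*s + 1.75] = 1.96*s - 0.44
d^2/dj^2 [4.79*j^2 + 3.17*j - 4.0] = 9.58000000000000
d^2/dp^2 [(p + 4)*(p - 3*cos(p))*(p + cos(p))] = 2*p^2*cos(p) + 8*sqrt(2)*p*sin(p + pi/4) + 6*p*cos(2*p) + 6*p + 16*sin(p) + 6*sin(2*p) - 4*cos(p) + 24*cos(2*p) + 8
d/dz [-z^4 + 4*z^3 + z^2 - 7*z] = -4*z^3 + 12*z^2 + 2*z - 7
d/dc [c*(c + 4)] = 2*c + 4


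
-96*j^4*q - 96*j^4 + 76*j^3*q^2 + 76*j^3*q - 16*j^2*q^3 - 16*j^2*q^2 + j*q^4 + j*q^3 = (-8*j + q)*(-6*j + q)*(-2*j + q)*(j*q + j)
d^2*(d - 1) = d^3 - d^2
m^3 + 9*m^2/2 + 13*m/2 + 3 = (m + 1)*(m + 3/2)*(m + 2)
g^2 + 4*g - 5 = (g - 1)*(g + 5)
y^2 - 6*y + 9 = (y - 3)^2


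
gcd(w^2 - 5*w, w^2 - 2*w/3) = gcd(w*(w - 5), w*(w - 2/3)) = w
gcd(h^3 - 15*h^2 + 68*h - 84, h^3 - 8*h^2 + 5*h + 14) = h^2 - 9*h + 14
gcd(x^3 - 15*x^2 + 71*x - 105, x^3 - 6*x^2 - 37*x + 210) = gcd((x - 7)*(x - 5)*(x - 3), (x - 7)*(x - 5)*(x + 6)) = x^2 - 12*x + 35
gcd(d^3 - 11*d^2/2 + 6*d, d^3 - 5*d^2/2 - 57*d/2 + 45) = d - 3/2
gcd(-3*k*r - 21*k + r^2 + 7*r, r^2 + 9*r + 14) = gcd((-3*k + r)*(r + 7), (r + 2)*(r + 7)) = r + 7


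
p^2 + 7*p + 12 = (p + 3)*(p + 4)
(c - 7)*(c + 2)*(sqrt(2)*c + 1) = sqrt(2)*c^3 - 5*sqrt(2)*c^2 + c^2 - 14*sqrt(2)*c - 5*c - 14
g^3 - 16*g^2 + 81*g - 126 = (g - 7)*(g - 6)*(g - 3)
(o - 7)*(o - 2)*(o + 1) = o^3 - 8*o^2 + 5*o + 14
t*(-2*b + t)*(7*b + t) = -14*b^2*t + 5*b*t^2 + t^3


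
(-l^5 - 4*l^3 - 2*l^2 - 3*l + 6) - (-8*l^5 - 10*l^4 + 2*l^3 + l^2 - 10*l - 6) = 7*l^5 + 10*l^4 - 6*l^3 - 3*l^2 + 7*l + 12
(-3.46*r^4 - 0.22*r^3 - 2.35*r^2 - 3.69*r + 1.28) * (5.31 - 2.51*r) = 8.6846*r^5 - 17.8204*r^4 + 4.7303*r^3 - 3.2166*r^2 - 22.8067*r + 6.7968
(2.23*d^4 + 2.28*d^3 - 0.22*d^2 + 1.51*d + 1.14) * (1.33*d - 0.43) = 2.9659*d^5 + 2.0735*d^4 - 1.273*d^3 + 2.1029*d^2 + 0.8669*d - 0.4902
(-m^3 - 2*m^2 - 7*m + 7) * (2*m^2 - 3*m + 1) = -2*m^5 - m^4 - 9*m^3 + 33*m^2 - 28*m + 7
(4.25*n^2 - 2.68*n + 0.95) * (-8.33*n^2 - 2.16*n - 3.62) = -35.4025*n^4 + 13.1444*n^3 - 17.5097*n^2 + 7.6496*n - 3.439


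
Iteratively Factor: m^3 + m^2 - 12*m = (m)*(m^2 + m - 12) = m*(m + 4)*(m - 3)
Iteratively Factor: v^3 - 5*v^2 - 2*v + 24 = (v - 3)*(v^2 - 2*v - 8) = (v - 3)*(v + 2)*(v - 4)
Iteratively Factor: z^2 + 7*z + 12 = (z + 3)*(z + 4)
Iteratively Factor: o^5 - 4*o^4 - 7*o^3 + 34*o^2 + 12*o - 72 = (o - 2)*(o^4 - 2*o^3 - 11*o^2 + 12*o + 36) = (o - 3)*(o - 2)*(o^3 + o^2 - 8*o - 12) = (o - 3)*(o - 2)*(o + 2)*(o^2 - o - 6) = (o - 3)^2*(o - 2)*(o + 2)*(o + 2)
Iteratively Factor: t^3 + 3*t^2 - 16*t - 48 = (t + 4)*(t^2 - t - 12) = (t - 4)*(t + 4)*(t + 3)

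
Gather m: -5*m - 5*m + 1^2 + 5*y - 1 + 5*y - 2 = -10*m + 10*y - 2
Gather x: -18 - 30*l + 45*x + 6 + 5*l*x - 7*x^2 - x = -30*l - 7*x^2 + x*(5*l + 44) - 12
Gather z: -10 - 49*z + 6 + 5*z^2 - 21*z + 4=5*z^2 - 70*z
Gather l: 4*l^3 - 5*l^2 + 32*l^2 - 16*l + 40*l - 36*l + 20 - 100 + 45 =4*l^3 + 27*l^2 - 12*l - 35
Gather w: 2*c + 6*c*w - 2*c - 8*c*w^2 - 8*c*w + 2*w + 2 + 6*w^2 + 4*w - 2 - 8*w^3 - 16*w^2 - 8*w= -8*w^3 + w^2*(-8*c - 10) + w*(-2*c - 2)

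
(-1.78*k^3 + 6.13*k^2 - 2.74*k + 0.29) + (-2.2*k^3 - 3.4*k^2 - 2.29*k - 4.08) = -3.98*k^3 + 2.73*k^2 - 5.03*k - 3.79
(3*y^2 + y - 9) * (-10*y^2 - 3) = -30*y^4 - 10*y^3 + 81*y^2 - 3*y + 27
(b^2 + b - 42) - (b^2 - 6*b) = 7*b - 42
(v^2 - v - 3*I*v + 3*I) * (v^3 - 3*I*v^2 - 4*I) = v^5 - v^4 - 6*I*v^4 - 9*v^3 + 6*I*v^3 + 9*v^2 - 4*I*v^2 - 12*v + 4*I*v + 12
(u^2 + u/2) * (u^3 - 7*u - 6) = u^5 + u^4/2 - 7*u^3 - 19*u^2/2 - 3*u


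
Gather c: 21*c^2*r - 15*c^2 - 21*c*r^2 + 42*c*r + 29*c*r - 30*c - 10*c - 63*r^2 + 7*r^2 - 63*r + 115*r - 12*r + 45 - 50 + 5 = c^2*(21*r - 15) + c*(-21*r^2 + 71*r - 40) - 56*r^2 + 40*r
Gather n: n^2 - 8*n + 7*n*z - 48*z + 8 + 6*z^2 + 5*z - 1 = n^2 + n*(7*z - 8) + 6*z^2 - 43*z + 7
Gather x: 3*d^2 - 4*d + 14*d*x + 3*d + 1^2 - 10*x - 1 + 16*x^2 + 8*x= 3*d^2 - d + 16*x^2 + x*(14*d - 2)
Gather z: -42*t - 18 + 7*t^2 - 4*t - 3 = 7*t^2 - 46*t - 21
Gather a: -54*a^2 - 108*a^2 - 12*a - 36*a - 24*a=-162*a^2 - 72*a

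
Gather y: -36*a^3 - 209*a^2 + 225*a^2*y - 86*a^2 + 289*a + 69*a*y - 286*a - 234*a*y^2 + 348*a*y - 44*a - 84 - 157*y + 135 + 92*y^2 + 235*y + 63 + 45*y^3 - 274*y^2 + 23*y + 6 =-36*a^3 - 295*a^2 - 41*a + 45*y^3 + y^2*(-234*a - 182) + y*(225*a^2 + 417*a + 101) + 120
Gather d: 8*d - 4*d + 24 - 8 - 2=4*d + 14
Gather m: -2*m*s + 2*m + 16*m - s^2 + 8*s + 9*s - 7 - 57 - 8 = m*(18 - 2*s) - s^2 + 17*s - 72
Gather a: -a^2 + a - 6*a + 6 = -a^2 - 5*a + 6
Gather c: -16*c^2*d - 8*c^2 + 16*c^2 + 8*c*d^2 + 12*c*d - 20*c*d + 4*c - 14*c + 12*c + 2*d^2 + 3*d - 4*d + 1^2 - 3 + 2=c^2*(8 - 16*d) + c*(8*d^2 - 8*d + 2) + 2*d^2 - d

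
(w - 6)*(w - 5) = w^2 - 11*w + 30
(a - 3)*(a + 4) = a^2 + a - 12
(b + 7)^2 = b^2 + 14*b + 49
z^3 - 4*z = z*(z - 2)*(z + 2)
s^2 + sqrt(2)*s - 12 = (s - 2*sqrt(2))*(s + 3*sqrt(2))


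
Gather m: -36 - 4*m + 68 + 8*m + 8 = 4*m + 40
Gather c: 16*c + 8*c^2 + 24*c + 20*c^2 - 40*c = 28*c^2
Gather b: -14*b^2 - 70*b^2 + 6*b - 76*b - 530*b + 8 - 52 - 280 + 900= -84*b^2 - 600*b + 576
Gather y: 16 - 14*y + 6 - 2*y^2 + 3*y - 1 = -2*y^2 - 11*y + 21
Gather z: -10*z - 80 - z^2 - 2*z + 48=-z^2 - 12*z - 32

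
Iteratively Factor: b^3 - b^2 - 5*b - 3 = (b + 1)*(b^2 - 2*b - 3) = (b + 1)^2*(b - 3)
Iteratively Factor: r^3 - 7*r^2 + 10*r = (r - 5)*(r^2 - 2*r) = r*(r - 5)*(r - 2)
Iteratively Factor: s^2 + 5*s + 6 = (s + 3)*(s + 2)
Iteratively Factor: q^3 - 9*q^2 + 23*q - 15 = (q - 5)*(q^2 - 4*q + 3) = (q - 5)*(q - 1)*(q - 3)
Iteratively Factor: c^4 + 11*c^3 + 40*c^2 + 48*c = (c + 3)*(c^3 + 8*c^2 + 16*c) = c*(c + 3)*(c^2 + 8*c + 16) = c*(c + 3)*(c + 4)*(c + 4)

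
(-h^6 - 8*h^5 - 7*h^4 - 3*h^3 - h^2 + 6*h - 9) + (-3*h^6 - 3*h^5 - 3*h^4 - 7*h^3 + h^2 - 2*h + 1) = -4*h^6 - 11*h^5 - 10*h^4 - 10*h^3 + 4*h - 8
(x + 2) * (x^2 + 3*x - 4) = x^3 + 5*x^2 + 2*x - 8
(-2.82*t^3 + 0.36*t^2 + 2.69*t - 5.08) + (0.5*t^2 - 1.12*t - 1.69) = -2.82*t^3 + 0.86*t^2 + 1.57*t - 6.77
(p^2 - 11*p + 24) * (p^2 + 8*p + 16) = p^4 - 3*p^3 - 48*p^2 + 16*p + 384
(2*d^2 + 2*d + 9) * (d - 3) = 2*d^3 - 4*d^2 + 3*d - 27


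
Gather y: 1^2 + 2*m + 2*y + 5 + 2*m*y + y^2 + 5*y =2*m + y^2 + y*(2*m + 7) + 6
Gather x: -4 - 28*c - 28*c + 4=-56*c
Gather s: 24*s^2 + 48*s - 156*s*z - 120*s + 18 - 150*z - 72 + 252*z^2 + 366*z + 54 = 24*s^2 + s*(-156*z - 72) + 252*z^2 + 216*z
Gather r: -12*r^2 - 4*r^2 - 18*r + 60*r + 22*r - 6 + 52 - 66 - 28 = -16*r^2 + 64*r - 48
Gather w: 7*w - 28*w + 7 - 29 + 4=-21*w - 18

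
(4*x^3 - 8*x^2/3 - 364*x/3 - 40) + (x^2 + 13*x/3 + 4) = 4*x^3 - 5*x^2/3 - 117*x - 36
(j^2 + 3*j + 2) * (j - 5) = j^3 - 2*j^2 - 13*j - 10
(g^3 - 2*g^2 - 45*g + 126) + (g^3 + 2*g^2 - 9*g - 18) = 2*g^3 - 54*g + 108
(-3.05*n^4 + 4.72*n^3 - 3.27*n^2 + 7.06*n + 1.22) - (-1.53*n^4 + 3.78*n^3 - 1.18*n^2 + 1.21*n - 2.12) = -1.52*n^4 + 0.94*n^3 - 2.09*n^2 + 5.85*n + 3.34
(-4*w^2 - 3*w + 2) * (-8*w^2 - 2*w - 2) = 32*w^4 + 32*w^3 - 2*w^2 + 2*w - 4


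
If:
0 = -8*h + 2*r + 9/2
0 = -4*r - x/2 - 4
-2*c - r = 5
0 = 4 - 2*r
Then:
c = -7/2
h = 17/16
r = 2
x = -24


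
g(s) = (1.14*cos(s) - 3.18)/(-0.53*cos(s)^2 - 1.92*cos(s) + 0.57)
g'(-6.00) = 0.73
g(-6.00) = 1.18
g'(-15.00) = -0.56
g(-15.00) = -2.35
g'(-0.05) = -0.12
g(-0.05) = 1.09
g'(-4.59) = 7.88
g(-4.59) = -4.17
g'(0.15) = 0.36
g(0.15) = 1.11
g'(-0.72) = -3.67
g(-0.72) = 1.98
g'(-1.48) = -37.39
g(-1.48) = -7.86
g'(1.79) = 4.95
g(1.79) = -3.56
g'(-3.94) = 0.74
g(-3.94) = -2.41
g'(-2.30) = -0.84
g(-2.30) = -2.44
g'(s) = (-1.06*sin(s)*cos(s) - 1.92*sin(s))*(1.14*cos(s) - 3.18)/(-0.53*cos(s)^2 - 1.92*cos(s) + 0.57)^2 - 1.14*sin(s)/(-0.53*cos(s)^2 - 1.92*cos(s) + 0.57)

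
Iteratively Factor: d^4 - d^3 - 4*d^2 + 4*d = (d - 2)*(d^3 + d^2 - 2*d) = d*(d - 2)*(d^2 + d - 2) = d*(d - 2)*(d - 1)*(d + 2)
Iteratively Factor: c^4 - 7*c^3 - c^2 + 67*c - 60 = (c - 1)*(c^3 - 6*c^2 - 7*c + 60) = (c - 4)*(c - 1)*(c^2 - 2*c - 15) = (c - 4)*(c - 1)*(c + 3)*(c - 5)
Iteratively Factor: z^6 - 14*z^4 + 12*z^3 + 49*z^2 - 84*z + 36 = (z + 3)*(z^5 - 3*z^4 - 5*z^3 + 27*z^2 - 32*z + 12) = (z + 3)^2*(z^4 - 6*z^3 + 13*z^2 - 12*z + 4) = (z - 2)*(z + 3)^2*(z^3 - 4*z^2 + 5*z - 2) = (z - 2)*(z - 1)*(z + 3)^2*(z^2 - 3*z + 2) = (z - 2)*(z - 1)^2*(z + 3)^2*(z - 2)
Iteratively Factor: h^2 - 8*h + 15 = (h - 3)*(h - 5)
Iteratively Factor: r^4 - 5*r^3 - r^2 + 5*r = (r - 5)*(r^3 - r) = r*(r - 5)*(r^2 - 1) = r*(r - 5)*(r + 1)*(r - 1)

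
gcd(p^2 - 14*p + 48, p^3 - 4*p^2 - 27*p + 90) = p - 6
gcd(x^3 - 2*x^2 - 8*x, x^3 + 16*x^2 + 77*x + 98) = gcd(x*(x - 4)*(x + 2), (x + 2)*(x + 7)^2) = x + 2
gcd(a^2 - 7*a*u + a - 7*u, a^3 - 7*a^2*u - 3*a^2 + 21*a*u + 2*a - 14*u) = -a + 7*u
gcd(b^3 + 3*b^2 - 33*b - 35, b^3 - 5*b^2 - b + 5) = b^2 - 4*b - 5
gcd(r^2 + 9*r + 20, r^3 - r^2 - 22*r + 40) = r + 5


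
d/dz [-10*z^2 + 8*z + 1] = 8 - 20*z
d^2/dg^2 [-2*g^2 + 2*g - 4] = -4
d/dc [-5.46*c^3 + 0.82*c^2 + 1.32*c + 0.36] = -16.38*c^2 + 1.64*c + 1.32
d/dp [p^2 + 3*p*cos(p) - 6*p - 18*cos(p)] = -3*p*sin(p) + 2*p + 18*sin(p) + 3*cos(p) - 6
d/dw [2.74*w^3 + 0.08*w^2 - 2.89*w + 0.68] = 8.22*w^2 + 0.16*w - 2.89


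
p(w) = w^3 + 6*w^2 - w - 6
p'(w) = 3*w^2 + 12*w - 1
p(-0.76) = -2.21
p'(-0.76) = -8.39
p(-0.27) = -5.31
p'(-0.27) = -4.02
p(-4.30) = 29.73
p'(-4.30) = 2.87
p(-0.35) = -4.96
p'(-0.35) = -4.83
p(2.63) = 51.06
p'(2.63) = 51.31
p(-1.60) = 6.86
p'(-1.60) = -12.52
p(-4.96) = 24.55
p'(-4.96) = 13.28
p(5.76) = 378.41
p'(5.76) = 167.65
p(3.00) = 72.00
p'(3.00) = 62.00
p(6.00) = 420.00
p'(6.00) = 179.00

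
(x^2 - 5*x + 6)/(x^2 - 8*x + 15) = (x - 2)/(x - 5)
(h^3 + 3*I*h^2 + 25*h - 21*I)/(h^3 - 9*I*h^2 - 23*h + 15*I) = (h + 7*I)/(h - 5*I)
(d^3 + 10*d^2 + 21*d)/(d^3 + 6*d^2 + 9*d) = (d + 7)/(d + 3)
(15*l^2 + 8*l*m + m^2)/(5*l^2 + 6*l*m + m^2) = (3*l + m)/(l + m)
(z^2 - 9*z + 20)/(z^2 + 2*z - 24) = (z - 5)/(z + 6)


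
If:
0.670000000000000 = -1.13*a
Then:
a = -0.59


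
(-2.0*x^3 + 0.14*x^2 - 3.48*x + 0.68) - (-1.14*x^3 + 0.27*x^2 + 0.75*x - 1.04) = -0.86*x^3 - 0.13*x^2 - 4.23*x + 1.72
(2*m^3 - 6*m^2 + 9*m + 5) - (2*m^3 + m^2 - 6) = -7*m^2 + 9*m + 11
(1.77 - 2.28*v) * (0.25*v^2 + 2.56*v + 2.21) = -0.57*v^3 - 5.3943*v^2 - 0.507599999999999*v + 3.9117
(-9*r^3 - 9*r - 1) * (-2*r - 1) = 18*r^4 + 9*r^3 + 18*r^2 + 11*r + 1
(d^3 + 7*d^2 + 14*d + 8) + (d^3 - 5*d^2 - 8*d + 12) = 2*d^3 + 2*d^2 + 6*d + 20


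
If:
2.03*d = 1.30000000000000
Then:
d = 0.64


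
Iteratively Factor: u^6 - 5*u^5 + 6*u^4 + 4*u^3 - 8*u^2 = (u - 2)*(u^5 - 3*u^4 + 4*u^2) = u*(u - 2)*(u^4 - 3*u^3 + 4*u) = u*(u - 2)^2*(u^3 - u^2 - 2*u) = u*(u - 2)^3*(u^2 + u) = u^2*(u - 2)^3*(u + 1)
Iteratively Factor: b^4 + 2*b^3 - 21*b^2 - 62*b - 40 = (b + 1)*(b^3 + b^2 - 22*b - 40) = (b + 1)*(b + 2)*(b^2 - b - 20) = (b - 5)*(b + 1)*(b + 2)*(b + 4)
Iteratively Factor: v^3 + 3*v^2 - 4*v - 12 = (v + 2)*(v^2 + v - 6) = (v + 2)*(v + 3)*(v - 2)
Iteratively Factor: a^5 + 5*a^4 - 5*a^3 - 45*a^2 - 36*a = (a + 1)*(a^4 + 4*a^3 - 9*a^2 - 36*a) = (a + 1)*(a + 4)*(a^3 - 9*a) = (a - 3)*(a + 1)*(a + 4)*(a^2 + 3*a) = a*(a - 3)*(a + 1)*(a + 4)*(a + 3)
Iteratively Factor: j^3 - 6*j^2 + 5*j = (j)*(j^2 - 6*j + 5) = j*(j - 5)*(j - 1)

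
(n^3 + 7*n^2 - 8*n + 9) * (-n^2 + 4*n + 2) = -n^5 - 3*n^4 + 38*n^3 - 27*n^2 + 20*n + 18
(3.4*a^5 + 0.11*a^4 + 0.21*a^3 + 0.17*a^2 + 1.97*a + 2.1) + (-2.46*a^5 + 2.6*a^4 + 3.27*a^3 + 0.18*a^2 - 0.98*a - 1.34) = 0.94*a^5 + 2.71*a^4 + 3.48*a^3 + 0.35*a^2 + 0.99*a + 0.76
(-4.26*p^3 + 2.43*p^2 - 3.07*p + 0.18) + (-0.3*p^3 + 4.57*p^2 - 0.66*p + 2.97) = -4.56*p^3 + 7.0*p^2 - 3.73*p + 3.15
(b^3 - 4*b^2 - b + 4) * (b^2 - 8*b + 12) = b^5 - 12*b^4 + 43*b^3 - 36*b^2 - 44*b + 48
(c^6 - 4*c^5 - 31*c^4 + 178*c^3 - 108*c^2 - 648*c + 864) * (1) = c^6 - 4*c^5 - 31*c^4 + 178*c^3 - 108*c^2 - 648*c + 864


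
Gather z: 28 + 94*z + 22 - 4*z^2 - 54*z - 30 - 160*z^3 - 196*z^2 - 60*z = -160*z^3 - 200*z^2 - 20*z + 20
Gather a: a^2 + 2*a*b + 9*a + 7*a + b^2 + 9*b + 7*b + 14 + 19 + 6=a^2 + a*(2*b + 16) + b^2 + 16*b + 39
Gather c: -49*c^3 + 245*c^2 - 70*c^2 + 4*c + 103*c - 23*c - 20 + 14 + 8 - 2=-49*c^3 + 175*c^2 + 84*c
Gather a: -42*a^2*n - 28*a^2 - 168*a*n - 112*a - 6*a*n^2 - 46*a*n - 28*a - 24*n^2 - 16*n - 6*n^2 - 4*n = a^2*(-42*n - 28) + a*(-6*n^2 - 214*n - 140) - 30*n^2 - 20*n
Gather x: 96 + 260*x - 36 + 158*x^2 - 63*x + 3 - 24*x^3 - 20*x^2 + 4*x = -24*x^3 + 138*x^2 + 201*x + 63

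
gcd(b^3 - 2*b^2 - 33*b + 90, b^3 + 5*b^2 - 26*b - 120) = b^2 + b - 30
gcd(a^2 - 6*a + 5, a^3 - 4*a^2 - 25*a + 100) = a - 5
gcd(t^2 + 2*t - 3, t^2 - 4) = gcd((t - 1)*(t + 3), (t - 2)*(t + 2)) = 1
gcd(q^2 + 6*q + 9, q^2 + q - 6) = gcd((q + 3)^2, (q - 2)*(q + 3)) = q + 3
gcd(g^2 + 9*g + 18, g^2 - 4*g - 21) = g + 3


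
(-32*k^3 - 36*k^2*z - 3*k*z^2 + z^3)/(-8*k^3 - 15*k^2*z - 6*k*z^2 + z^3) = (4*k + z)/(k + z)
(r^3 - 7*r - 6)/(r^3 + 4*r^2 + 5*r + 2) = (r - 3)/(r + 1)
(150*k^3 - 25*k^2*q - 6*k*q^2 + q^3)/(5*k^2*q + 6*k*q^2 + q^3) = (30*k^2 - 11*k*q + q^2)/(q*(k + q))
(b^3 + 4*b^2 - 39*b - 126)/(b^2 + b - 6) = (b^2 + b - 42)/(b - 2)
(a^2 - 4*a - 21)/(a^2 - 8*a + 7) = (a + 3)/(a - 1)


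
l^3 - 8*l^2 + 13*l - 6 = (l - 6)*(l - 1)^2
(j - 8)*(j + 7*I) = j^2 - 8*j + 7*I*j - 56*I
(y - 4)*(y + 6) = y^2 + 2*y - 24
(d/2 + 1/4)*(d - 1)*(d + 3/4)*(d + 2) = d^4/2 + 9*d^3/8 - 3*d^2/16 - 17*d/16 - 3/8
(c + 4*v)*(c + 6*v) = c^2 + 10*c*v + 24*v^2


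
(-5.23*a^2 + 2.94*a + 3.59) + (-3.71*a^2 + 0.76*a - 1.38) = -8.94*a^2 + 3.7*a + 2.21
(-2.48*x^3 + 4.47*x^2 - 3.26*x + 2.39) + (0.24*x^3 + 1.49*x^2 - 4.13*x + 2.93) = -2.24*x^3 + 5.96*x^2 - 7.39*x + 5.32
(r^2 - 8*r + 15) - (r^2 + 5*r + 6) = 9 - 13*r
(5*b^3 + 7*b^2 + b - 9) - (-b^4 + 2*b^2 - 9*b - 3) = b^4 + 5*b^3 + 5*b^2 + 10*b - 6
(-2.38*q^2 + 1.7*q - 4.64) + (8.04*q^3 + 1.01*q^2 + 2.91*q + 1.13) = 8.04*q^3 - 1.37*q^2 + 4.61*q - 3.51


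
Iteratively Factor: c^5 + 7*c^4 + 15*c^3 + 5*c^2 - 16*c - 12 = (c + 1)*(c^4 + 6*c^3 + 9*c^2 - 4*c - 12) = (c + 1)*(c + 2)*(c^3 + 4*c^2 + c - 6) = (c + 1)*(c + 2)^2*(c^2 + 2*c - 3) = (c - 1)*(c + 1)*(c + 2)^2*(c + 3)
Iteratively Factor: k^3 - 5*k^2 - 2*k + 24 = (k - 3)*(k^2 - 2*k - 8) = (k - 3)*(k + 2)*(k - 4)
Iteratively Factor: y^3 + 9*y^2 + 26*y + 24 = (y + 4)*(y^2 + 5*y + 6) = (y + 3)*(y + 4)*(y + 2)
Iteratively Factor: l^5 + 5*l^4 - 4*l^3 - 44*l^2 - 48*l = (l)*(l^4 + 5*l^3 - 4*l^2 - 44*l - 48) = l*(l + 4)*(l^3 + l^2 - 8*l - 12) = l*(l - 3)*(l + 4)*(l^2 + 4*l + 4) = l*(l - 3)*(l + 2)*(l + 4)*(l + 2)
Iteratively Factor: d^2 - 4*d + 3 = (d - 1)*(d - 3)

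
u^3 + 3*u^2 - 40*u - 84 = (u - 6)*(u + 2)*(u + 7)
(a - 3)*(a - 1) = a^2 - 4*a + 3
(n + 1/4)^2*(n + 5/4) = n^3 + 7*n^2/4 + 11*n/16 + 5/64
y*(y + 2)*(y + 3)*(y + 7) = y^4 + 12*y^3 + 41*y^2 + 42*y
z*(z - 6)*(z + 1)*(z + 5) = z^4 - 31*z^2 - 30*z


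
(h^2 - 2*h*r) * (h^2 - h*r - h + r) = h^4 - 3*h^3*r - h^3 + 2*h^2*r^2 + 3*h^2*r - 2*h*r^2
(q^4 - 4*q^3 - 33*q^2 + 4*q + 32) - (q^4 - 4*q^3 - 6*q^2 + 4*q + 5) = 27 - 27*q^2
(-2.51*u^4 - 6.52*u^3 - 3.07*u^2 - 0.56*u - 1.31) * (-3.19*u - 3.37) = 8.0069*u^5 + 29.2575*u^4 + 31.7657*u^3 + 12.1323*u^2 + 6.0661*u + 4.4147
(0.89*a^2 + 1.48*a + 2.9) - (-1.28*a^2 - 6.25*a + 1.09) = 2.17*a^2 + 7.73*a + 1.81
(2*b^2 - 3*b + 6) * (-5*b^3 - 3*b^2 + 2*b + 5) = -10*b^5 + 9*b^4 - 17*b^3 - 14*b^2 - 3*b + 30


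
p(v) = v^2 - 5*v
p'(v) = 2*v - 5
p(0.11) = -0.54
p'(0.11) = -4.78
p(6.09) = 6.64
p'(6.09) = 7.18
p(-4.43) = 41.77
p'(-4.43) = -13.86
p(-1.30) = 8.19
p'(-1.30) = -7.60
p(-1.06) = 6.42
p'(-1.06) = -7.12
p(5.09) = 0.46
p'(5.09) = 5.18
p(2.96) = -6.04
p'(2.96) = 0.92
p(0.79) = -3.33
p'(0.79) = -3.42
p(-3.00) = 24.00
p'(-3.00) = -11.00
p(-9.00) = 126.00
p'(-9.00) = -23.00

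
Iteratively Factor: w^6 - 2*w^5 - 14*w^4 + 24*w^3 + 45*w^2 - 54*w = (w - 3)*(w^5 + w^4 - 11*w^3 - 9*w^2 + 18*w) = (w - 3)*(w + 2)*(w^4 - w^3 - 9*w^2 + 9*w) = w*(w - 3)*(w + 2)*(w^3 - w^2 - 9*w + 9) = w*(w - 3)^2*(w + 2)*(w^2 + 2*w - 3) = w*(w - 3)^2*(w - 1)*(w + 2)*(w + 3)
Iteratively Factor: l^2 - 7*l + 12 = (l - 4)*(l - 3)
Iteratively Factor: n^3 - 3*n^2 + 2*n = (n)*(n^2 - 3*n + 2) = n*(n - 1)*(n - 2)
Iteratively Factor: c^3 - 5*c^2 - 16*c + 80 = (c - 5)*(c^2 - 16) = (c - 5)*(c + 4)*(c - 4)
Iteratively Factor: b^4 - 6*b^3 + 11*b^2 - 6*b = (b)*(b^3 - 6*b^2 + 11*b - 6) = b*(b - 1)*(b^2 - 5*b + 6) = b*(b - 3)*(b - 1)*(b - 2)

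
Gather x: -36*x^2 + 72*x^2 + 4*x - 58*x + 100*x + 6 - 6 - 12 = 36*x^2 + 46*x - 12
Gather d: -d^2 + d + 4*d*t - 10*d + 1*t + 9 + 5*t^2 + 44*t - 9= -d^2 + d*(4*t - 9) + 5*t^2 + 45*t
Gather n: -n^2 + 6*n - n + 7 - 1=-n^2 + 5*n + 6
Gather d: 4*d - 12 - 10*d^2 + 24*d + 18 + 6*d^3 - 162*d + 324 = 6*d^3 - 10*d^2 - 134*d + 330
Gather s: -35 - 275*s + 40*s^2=40*s^2 - 275*s - 35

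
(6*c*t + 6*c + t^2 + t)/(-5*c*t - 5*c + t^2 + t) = (6*c + t)/(-5*c + t)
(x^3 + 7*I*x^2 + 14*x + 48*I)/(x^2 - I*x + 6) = x + 8*I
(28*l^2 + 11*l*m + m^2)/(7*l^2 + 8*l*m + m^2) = (4*l + m)/(l + m)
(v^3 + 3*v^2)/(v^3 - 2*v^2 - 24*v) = v*(v + 3)/(v^2 - 2*v - 24)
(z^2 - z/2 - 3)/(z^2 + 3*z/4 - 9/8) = 4*(z - 2)/(4*z - 3)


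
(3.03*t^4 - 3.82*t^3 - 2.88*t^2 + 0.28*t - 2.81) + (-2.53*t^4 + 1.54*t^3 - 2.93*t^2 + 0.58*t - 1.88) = 0.5*t^4 - 2.28*t^3 - 5.81*t^2 + 0.86*t - 4.69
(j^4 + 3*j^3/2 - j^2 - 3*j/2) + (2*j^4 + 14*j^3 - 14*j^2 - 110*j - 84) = 3*j^4 + 31*j^3/2 - 15*j^2 - 223*j/2 - 84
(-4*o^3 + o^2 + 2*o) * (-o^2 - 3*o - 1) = 4*o^5 + 11*o^4 - o^3 - 7*o^2 - 2*o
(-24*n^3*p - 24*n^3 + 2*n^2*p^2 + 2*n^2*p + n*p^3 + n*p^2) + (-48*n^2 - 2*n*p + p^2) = -24*n^3*p - 24*n^3 + 2*n^2*p^2 + 2*n^2*p - 48*n^2 + n*p^3 + n*p^2 - 2*n*p + p^2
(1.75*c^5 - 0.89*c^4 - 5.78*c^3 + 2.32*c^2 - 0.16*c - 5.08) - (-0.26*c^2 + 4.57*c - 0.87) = 1.75*c^5 - 0.89*c^4 - 5.78*c^3 + 2.58*c^2 - 4.73*c - 4.21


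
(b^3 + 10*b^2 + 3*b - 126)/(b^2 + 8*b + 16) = (b^3 + 10*b^2 + 3*b - 126)/(b^2 + 8*b + 16)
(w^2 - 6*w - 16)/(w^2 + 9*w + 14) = (w - 8)/(w + 7)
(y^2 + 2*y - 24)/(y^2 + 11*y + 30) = (y - 4)/(y + 5)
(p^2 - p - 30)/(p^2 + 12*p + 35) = (p - 6)/(p + 7)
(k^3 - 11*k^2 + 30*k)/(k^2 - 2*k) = (k^2 - 11*k + 30)/(k - 2)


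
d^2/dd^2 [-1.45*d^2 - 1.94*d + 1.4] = -2.90000000000000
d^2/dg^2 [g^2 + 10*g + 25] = 2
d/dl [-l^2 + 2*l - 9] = 2 - 2*l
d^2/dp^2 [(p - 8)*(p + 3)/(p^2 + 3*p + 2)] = 4*(-4*p^3 - 39*p^2 - 93*p - 67)/(p^6 + 9*p^5 + 33*p^4 + 63*p^3 + 66*p^2 + 36*p + 8)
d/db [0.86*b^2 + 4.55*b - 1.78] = 1.72*b + 4.55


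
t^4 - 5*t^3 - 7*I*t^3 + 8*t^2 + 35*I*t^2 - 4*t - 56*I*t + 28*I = (t - 2)^2*(t - 1)*(t - 7*I)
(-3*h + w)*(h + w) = -3*h^2 - 2*h*w + w^2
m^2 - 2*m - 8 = (m - 4)*(m + 2)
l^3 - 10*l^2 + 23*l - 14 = (l - 7)*(l - 2)*(l - 1)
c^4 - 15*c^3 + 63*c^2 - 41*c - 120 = (c - 8)*(c - 5)*(c - 3)*(c + 1)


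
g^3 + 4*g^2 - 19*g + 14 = (g - 2)*(g - 1)*(g + 7)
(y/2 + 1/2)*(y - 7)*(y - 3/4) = y^3/2 - 27*y^2/8 - 5*y/4 + 21/8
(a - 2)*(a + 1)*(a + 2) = a^3 + a^2 - 4*a - 4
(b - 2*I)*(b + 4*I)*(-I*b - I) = -I*b^3 + 2*b^2 - I*b^2 + 2*b - 8*I*b - 8*I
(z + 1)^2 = z^2 + 2*z + 1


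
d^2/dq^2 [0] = 0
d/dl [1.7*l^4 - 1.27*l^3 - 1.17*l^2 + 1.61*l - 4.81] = 6.8*l^3 - 3.81*l^2 - 2.34*l + 1.61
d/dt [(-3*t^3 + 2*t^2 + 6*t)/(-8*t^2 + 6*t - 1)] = (24*t^4 - 36*t^3 + 69*t^2 - 4*t - 6)/(64*t^4 - 96*t^3 + 52*t^2 - 12*t + 1)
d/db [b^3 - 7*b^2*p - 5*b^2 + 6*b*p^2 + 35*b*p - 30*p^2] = 3*b^2 - 14*b*p - 10*b + 6*p^2 + 35*p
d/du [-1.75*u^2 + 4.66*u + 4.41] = 4.66 - 3.5*u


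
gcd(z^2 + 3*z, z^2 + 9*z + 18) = z + 3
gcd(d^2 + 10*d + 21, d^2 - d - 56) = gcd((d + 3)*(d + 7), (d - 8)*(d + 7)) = d + 7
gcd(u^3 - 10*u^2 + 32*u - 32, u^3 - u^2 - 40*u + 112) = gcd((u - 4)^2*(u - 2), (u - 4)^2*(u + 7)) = u^2 - 8*u + 16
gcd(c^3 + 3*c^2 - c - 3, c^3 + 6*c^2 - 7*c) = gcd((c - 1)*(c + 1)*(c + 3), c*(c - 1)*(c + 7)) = c - 1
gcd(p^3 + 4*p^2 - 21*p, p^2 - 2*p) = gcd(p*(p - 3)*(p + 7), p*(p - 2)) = p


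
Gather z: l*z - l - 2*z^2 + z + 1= -l - 2*z^2 + z*(l + 1) + 1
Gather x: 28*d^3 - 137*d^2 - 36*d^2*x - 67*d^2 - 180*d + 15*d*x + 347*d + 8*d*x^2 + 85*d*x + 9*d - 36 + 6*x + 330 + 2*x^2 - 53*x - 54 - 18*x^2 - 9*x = 28*d^3 - 204*d^2 + 176*d + x^2*(8*d - 16) + x*(-36*d^2 + 100*d - 56) + 240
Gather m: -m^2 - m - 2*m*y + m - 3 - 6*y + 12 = -m^2 - 2*m*y - 6*y + 9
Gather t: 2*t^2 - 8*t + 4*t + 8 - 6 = 2*t^2 - 4*t + 2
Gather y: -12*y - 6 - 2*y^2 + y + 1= -2*y^2 - 11*y - 5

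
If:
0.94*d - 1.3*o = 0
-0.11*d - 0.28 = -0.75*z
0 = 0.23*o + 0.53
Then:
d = -3.19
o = -2.30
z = -0.09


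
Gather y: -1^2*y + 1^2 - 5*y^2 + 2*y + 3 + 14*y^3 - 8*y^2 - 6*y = 14*y^3 - 13*y^2 - 5*y + 4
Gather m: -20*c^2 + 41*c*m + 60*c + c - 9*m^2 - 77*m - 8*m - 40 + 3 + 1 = -20*c^2 + 61*c - 9*m^2 + m*(41*c - 85) - 36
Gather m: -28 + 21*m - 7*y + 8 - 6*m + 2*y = 15*m - 5*y - 20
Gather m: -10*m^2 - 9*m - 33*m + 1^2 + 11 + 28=-10*m^2 - 42*m + 40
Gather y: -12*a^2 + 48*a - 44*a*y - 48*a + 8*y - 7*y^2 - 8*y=-12*a^2 - 44*a*y - 7*y^2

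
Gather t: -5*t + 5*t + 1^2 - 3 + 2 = 0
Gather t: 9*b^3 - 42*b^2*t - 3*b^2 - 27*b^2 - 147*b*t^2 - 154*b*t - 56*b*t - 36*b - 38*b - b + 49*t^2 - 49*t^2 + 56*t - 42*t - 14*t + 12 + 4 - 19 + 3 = 9*b^3 - 30*b^2 - 147*b*t^2 - 75*b + t*(-42*b^2 - 210*b)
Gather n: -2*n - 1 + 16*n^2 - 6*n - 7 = 16*n^2 - 8*n - 8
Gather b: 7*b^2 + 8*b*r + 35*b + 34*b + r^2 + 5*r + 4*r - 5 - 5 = 7*b^2 + b*(8*r + 69) + r^2 + 9*r - 10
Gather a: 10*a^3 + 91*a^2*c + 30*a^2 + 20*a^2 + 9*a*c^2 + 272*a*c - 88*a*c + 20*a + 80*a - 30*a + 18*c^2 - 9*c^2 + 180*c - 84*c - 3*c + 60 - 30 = 10*a^3 + a^2*(91*c + 50) + a*(9*c^2 + 184*c + 70) + 9*c^2 + 93*c + 30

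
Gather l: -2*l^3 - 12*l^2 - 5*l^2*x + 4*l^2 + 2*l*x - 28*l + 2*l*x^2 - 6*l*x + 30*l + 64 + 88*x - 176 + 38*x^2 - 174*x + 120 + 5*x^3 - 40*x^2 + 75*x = -2*l^3 + l^2*(-5*x - 8) + l*(2*x^2 - 4*x + 2) + 5*x^3 - 2*x^2 - 11*x + 8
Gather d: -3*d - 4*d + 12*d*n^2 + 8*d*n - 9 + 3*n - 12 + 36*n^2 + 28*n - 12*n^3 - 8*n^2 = d*(12*n^2 + 8*n - 7) - 12*n^3 + 28*n^2 + 31*n - 21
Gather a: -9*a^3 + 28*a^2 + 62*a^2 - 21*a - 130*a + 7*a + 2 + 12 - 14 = -9*a^3 + 90*a^2 - 144*a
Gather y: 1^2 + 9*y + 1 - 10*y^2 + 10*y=-10*y^2 + 19*y + 2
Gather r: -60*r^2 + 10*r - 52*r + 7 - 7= -60*r^2 - 42*r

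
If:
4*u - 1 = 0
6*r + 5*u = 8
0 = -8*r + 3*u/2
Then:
No Solution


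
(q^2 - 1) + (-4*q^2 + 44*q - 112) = -3*q^2 + 44*q - 113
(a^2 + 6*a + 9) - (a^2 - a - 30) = 7*a + 39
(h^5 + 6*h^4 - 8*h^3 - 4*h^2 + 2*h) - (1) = h^5 + 6*h^4 - 8*h^3 - 4*h^2 + 2*h - 1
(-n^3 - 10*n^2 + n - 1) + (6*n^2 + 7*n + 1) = -n^3 - 4*n^2 + 8*n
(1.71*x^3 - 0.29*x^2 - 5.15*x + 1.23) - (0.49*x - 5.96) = 1.71*x^3 - 0.29*x^2 - 5.64*x + 7.19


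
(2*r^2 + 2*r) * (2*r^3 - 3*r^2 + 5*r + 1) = 4*r^5 - 2*r^4 + 4*r^3 + 12*r^2 + 2*r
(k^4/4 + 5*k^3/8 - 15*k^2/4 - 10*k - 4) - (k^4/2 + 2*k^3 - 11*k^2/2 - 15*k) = -k^4/4 - 11*k^3/8 + 7*k^2/4 + 5*k - 4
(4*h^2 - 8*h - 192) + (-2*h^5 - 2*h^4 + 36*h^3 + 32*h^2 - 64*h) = -2*h^5 - 2*h^4 + 36*h^3 + 36*h^2 - 72*h - 192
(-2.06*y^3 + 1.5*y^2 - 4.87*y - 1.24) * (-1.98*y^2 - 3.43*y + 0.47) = 4.0788*y^5 + 4.0958*y^4 + 3.5294*y^3 + 19.8643*y^2 + 1.9643*y - 0.5828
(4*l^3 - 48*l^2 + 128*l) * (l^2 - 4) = 4*l^5 - 48*l^4 + 112*l^3 + 192*l^2 - 512*l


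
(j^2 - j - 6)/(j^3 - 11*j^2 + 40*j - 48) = (j + 2)/(j^2 - 8*j + 16)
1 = 1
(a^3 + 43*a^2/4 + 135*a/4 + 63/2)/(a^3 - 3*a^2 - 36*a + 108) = (4*a^2 + 19*a + 21)/(4*(a^2 - 9*a + 18))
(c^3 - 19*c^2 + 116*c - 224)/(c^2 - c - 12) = (c^2 - 15*c + 56)/(c + 3)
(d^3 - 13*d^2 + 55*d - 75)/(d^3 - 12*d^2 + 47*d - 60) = (d - 5)/(d - 4)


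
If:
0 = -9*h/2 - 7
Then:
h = -14/9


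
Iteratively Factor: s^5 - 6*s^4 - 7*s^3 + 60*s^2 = (s - 5)*(s^4 - s^3 - 12*s^2) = s*(s - 5)*(s^3 - s^2 - 12*s) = s*(s - 5)*(s + 3)*(s^2 - 4*s) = s^2*(s - 5)*(s + 3)*(s - 4)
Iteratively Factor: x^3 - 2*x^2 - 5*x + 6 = (x - 1)*(x^2 - x - 6) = (x - 3)*(x - 1)*(x + 2)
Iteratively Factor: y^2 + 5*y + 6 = (y + 2)*(y + 3)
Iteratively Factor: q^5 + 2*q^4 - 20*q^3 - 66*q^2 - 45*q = (q)*(q^4 + 2*q^3 - 20*q^2 - 66*q - 45) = q*(q + 1)*(q^3 + q^2 - 21*q - 45) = q*(q + 1)*(q + 3)*(q^2 - 2*q - 15) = q*(q + 1)*(q + 3)^2*(q - 5)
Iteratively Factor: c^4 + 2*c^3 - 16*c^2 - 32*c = (c + 4)*(c^3 - 2*c^2 - 8*c) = (c - 4)*(c + 4)*(c^2 + 2*c) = c*(c - 4)*(c + 4)*(c + 2)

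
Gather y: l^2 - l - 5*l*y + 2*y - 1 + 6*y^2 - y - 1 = l^2 - l + 6*y^2 + y*(1 - 5*l) - 2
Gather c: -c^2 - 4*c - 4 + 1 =-c^2 - 4*c - 3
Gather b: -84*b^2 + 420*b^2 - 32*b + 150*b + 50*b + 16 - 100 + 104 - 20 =336*b^2 + 168*b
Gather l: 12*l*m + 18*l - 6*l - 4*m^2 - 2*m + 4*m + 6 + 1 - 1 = l*(12*m + 12) - 4*m^2 + 2*m + 6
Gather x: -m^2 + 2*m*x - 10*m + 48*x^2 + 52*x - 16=-m^2 - 10*m + 48*x^2 + x*(2*m + 52) - 16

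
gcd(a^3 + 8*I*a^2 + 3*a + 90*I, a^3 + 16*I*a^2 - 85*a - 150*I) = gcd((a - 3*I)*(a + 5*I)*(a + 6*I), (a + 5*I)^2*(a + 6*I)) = a^2 + 11*I*a - 30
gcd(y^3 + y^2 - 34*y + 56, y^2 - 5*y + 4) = y - 4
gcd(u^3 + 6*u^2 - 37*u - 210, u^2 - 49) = u + 7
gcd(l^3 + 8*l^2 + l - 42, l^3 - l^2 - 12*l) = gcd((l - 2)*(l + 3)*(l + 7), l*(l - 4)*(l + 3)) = l + 3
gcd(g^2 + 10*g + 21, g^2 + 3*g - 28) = g + 7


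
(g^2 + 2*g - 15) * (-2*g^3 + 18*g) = -2*g^5 - 4*g^4 + 48*g^3 + 36*g^2 - 270*g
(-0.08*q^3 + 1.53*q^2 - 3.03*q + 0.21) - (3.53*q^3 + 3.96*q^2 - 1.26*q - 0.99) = -3.61*q^3 - 2.43*q^2 - 1.77*q + 1.2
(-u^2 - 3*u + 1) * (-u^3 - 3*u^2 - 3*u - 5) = u^5 + 6*u^4 + 11*u^3 + 11*u^2 + 12*u - 5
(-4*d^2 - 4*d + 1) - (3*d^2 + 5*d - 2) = -7*d^2 - 9*d + 3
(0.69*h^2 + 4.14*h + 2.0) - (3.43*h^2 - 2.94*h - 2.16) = -2.74*h^2 + 7.08*h + 4.16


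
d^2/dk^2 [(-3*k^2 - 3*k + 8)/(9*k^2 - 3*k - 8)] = 24*(-27*k^3 + 108*k^2 - 108*k + 44)/(729*k^6 - 729*k^5 - 1701*k^4 + 1269*k^3 + 1512*k^2 - 576*k - 512)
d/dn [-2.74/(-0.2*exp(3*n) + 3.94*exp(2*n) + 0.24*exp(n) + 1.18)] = (-1.644*exp(2*n) + 21.5912*exp(n) + 0.6576)*exp(n)/(-0.2*exp(3*n) + 3.94*exp(2*n) + 0.24*exp(n) + 1.18)^2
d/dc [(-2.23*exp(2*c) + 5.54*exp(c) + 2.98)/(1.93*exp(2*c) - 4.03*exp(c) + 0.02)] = (-1.7053*exp(2*c) - 11.592*exp(c) + 12.1202)*exp(c)/(3.7249*exp(4*c) - 15.5558*exp(3*c) + 16.3181*exp(2*c) - 0.1612*exp(c) + 0.0004)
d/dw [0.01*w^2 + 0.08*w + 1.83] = 0.02*w + 0.08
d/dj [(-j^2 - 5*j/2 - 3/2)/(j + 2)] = (-j^2 - 4*j - 7/2)/(j^2 + 4*j + 4)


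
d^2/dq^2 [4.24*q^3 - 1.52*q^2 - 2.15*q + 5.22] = 25.44*q - 3.04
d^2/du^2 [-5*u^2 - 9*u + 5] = -10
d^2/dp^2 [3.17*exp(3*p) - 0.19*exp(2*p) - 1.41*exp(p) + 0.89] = (28.53*exp(2*p) - 0.76*exp(p) - 1.41)*exp(p)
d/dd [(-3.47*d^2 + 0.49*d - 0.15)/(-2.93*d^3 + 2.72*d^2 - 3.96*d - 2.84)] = (-10.1671*d^4 + 2.8714*d^3 + 11.0899*d^2 + 20.5256*d - 1.9856)/(8.5849*d^6 - 15.9392*d^5 + 30.604*d^4 - 4.9*d^3 + 0.231999999999999*d^2 + 22.4928*d + 8.0656)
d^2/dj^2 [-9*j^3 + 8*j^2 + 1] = 16 - 54*j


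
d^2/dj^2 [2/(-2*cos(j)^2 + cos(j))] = 2*(4*(1 - cos(2*j))^2 + 15*cos(j)/2 + 9*cos(2*j)/2 - 3*cos(3*j)/2 - 27/2)/((2*cos(j) - 1)^3*cos(j)^3)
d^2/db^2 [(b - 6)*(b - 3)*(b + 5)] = 6*b - 8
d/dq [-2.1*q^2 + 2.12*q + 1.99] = 2.12 - 4.2*q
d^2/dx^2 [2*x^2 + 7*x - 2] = 4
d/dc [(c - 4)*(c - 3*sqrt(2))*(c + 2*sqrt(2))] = 3*c^2 - 8*c - 2*sqrt(2)*c - 12 + 4*sqrt(2)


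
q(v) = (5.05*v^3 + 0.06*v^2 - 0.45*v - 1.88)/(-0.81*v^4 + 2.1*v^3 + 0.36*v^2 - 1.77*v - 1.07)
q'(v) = (15.15*v^2 + 0.12*v - 0.45)/(-0.81*v^4 + 2.1*v^3 + 0.36*v^2 - 1.77*v - 1.07) + (3.24*v^3 - 6.3*v^2 - 0.72*v + 1.77)*(5.05*v^3 + 0.06*v^2 - 0.45*v - 1.88)/(-0.81*v^4 + 2.1*v^3 + 0.36*v^2 - 1.77*v - 1.07)^2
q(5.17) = -2.40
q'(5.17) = 0.91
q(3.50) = -6.22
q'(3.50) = 5.64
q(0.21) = 1.37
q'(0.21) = -1.50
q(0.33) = 1.19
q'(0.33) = -1.54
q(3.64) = -5.52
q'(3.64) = 4.49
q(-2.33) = 1.42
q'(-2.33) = 0.44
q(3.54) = -6.00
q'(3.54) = 5.27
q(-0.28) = 3.11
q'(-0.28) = -8.51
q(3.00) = -11.09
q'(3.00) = 16.67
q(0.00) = 1.76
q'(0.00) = -2.49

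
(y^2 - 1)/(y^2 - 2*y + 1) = (y + 1)/(y - 1)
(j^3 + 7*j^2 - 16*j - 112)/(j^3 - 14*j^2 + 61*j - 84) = (j^2 + 11*j + 28)/(j^2 - 10*j + 21)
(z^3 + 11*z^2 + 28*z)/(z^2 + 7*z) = z + 4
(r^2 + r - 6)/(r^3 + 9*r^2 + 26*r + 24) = (r - 2)/(r^2 + 6*r + 8)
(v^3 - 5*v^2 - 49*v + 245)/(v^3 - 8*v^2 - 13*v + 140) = (v + 7)/(v + 4)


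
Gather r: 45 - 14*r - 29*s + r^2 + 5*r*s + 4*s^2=r^2 + r*(5*s - 14) + 4*s^2 - 29*s + 45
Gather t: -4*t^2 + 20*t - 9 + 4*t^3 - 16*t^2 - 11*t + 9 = 4*t^3 - 20*t^2 + 9*t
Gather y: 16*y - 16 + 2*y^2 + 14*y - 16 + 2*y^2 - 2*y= 4*y^2 + 28*y - 32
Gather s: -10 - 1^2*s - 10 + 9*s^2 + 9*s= 9*s^2 + 8*s - 20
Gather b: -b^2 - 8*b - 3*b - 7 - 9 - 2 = -b^2 - 11*b - 18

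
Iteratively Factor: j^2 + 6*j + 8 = (j + 4)*(j + 2)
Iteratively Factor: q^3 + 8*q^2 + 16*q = (q)*(q^2 + 8*q + 16) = q*(q + 4)*(q + 4)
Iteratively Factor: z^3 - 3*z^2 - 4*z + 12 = (z - 2)*(z^2 - z - 6) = (z - 2)*(z + 2)*(z - 3)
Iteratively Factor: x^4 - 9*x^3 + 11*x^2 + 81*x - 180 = (x - 3)*(x^3 - 6*x^2 - 7*x + 60) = (x - 4)*(x - 3)*(x^2 - 2*x - 15) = (x - 5)*(x - 4)*(x - 3)*(x + 3)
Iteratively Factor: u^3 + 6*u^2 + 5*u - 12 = (u - 1)*(u^2 + 7*u + 12) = (u - 1)*(u + 4)*(u + 3)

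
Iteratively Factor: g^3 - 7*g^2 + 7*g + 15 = (g + 1)*(g^2 - 8*g + 15) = (g - 3)*(g + 1)*(g - 5)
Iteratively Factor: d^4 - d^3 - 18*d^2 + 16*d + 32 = (d - 2)*(d^3 + d^2 - 16*d - 16) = (d - 2)*(d + 4)*(d^2 - 3*d - 4) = (d - 4)*(d - 2)*(d + 4)*(d + 1)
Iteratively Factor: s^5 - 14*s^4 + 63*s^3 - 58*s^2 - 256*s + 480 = (s - 3)*(s^4 - 11*s^3 + 30*s^2 + 32*s - 160) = (s - 5)*(s - 3)*(s^3 - 6*s^2 + 32) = (s - 5)*(s - 4)*(s - 3)*(s^2 - 2*s - 8) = (s - 5)*(s - 4)^2*(s - 3)*(s + 2)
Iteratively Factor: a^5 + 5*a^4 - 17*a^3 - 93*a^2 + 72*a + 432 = (a + 4)*(a^4 + a^3 - 21*a^2 - 9*a + 108) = (a + 3)*(a + 4)*(a^3 - 2*a^2 - 15*a + 36) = (a + 3)*(a + 4)^2*(a^2 - 6*a + 9) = (a - 3)*(a + 3)*(a + 4)^2*(a - 3)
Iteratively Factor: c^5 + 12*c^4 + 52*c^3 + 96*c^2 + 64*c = (c + 2)*(c^4 + 10*c^3 + 32*c^2 + 32*c) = c*(c + 2)*(c^3 + 10*c^2 + 32*c + 32) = c*(c + 2)*(c + 4)*(c^2 + 6*c + 8) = c*(c + 2)*(c + 4)^2*(c + 2)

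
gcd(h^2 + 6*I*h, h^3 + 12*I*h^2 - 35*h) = h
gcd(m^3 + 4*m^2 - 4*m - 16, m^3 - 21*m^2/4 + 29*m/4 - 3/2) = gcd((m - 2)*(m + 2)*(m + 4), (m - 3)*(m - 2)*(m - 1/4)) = m - 2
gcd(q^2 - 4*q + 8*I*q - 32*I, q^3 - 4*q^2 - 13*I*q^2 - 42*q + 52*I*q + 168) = q - 4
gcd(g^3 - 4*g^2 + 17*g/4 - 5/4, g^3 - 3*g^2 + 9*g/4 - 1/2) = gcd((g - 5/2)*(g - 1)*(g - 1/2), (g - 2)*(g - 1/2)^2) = g - 1/2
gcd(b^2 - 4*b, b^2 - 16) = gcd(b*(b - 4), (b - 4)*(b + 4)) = b - 4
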